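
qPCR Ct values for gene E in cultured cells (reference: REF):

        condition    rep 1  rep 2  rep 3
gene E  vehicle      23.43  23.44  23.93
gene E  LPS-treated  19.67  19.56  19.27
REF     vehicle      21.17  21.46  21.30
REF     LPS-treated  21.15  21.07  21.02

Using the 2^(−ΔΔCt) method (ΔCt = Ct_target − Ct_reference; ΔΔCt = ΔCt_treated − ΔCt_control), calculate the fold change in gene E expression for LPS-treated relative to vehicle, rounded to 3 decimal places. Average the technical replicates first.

Mean Ct: gene E vehicle 23.600; gene E LPS-treated 19.500; REF vehicle 21.310; REF LPS-treated 21.080
ΔCt(vehicle) = 23.600 − 21.310 = 2.290
ΔCt(LPS-treated) = 19.500 − 21.080 = -1.580
ΔΔCt = -1.580 − 2.290 = -3.870
Fold change = 2^(−(-3.870)) = 2^3.870 = 14.6213

14.621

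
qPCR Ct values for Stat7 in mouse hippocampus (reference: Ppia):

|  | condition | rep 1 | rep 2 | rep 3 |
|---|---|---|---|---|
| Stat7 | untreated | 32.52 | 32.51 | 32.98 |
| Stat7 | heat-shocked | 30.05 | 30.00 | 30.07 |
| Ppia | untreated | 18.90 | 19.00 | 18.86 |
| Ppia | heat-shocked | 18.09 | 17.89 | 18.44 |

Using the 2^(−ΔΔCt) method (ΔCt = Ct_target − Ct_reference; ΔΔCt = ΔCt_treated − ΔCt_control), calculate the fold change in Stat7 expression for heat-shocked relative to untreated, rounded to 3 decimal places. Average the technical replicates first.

Mean Ct: Stat7 untreated 32.670; Stat7 heat-shocked 30.040; Ppia untreated 18.920; Ppia heat-shocked 18.140
ΔCt(untreated) = 32.670 − 18.920 = 13.750
ΔCt(heat-shocked) = 30.040 − 18.140 = 11.900
ΔΔCt = 11.900 − 13.750 = -1.850
Fold change = 2^(−(-1.850)) = 2^1.850 = 3.6050

3.605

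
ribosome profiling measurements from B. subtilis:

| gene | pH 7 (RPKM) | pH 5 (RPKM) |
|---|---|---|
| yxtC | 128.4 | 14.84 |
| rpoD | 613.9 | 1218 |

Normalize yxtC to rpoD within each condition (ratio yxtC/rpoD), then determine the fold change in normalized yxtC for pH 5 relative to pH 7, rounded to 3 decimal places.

0.058

yxtC/rpoD (pH 7) = 128.4 / 613.9 = 0.20915
yxtC/rpoD (pH 5) = 14.84 / 1218 = 0.012184
Fold change = 0.012184 / 0.20915 = 0.0583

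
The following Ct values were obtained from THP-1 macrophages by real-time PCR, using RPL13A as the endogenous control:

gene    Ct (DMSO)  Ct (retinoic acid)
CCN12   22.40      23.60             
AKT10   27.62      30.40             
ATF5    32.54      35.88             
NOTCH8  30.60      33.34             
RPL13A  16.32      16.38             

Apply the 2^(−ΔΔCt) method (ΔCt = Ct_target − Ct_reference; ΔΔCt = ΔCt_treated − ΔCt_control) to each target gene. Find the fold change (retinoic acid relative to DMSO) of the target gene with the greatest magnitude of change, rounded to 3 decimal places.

CCN12: ΔΔCt = (23.60−16.38) − (22.40−16.32) = 7.22 − 6.08 = 1.14; fold change = 2^-1.14 = 0.454
AKT10: ΔΔCt = (30.40−16.38) − (27.62−16.32) = 14.02 − 11.30 = 2.72; fold change = 2^-2.72 = 0.152
ATF5: ΔΔCt = (35.88−16.38) − (32.54−16.32) = 19.50 − 16.22 = 3.28; fold change = 2^-3.28 = 0.103
NOTCH8: ΔΔCt = (33.34−16.38) − (30.60−16.32) = 16.96 − 14.28 = 2.68; fold change = 2^-2.68 = 0.156
ATF5 has the largest |ΔΔCt| = 3.28.

0.103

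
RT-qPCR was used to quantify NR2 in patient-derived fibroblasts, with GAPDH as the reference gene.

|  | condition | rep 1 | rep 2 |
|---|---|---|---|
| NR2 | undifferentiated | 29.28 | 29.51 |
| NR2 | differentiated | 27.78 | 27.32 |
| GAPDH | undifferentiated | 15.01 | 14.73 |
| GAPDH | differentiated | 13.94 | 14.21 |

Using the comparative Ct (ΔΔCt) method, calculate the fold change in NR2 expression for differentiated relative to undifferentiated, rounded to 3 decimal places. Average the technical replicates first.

2.071

Mean Ct: NR2 undifferentiated 29.395; NR2 differentiated 27.550; GAPDH undifferentiated 14.870; GAPDH differentiated 14.075
ΔCt(undifferentiated) = 29.395 − 14.870 = 14.525
ΔCt(differentiated) = 27.550 − 14.075 = 13.475
ΔΔCt = 13.475 − 14.525 = -1.050
Fold change = 2^(−(-1.050)) = 2^1.050 = 2.0705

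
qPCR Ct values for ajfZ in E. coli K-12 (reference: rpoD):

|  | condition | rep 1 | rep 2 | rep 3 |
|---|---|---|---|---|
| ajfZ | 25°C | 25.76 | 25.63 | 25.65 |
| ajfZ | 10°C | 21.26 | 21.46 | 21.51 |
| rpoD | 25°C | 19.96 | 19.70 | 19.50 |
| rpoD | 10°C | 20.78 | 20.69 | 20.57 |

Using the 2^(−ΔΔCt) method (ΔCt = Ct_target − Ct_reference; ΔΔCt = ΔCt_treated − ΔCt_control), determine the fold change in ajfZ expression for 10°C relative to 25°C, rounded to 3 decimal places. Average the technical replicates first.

Mean Ct: ajfZ 25°C 25.680; ajfZ 10°C 21.410; rpoD 25°C 19.720; rpoD 10°C 20.680
ΔCt(25°C) = 25.680 − 19.720 = 5.960
ΔCt(10°C) = 21.410 − 20.680 = 0.730
ΔΔCt = 0.730 − 5.960 = -5.230
Fold change = 2^(−(-5.230)) = 2^5.230 = 37.5307

37.531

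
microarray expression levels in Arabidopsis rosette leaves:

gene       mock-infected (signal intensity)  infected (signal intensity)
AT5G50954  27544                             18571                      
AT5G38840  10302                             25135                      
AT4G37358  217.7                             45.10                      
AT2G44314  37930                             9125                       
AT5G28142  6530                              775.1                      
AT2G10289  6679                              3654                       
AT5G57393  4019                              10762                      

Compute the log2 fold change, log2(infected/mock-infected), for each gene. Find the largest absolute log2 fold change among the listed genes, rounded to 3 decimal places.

log2(18571/27544) = -0.569  (AT5G50954)
log2(25135/10302) = 1.287  (AT5G38840)
log2(45.10/217.7) = -2.271  (AT4G37358)
log2(9125/37930) = -2.055  (AT2G44314)
log2(775.1/6530) = -3.075  (AT5G28142)
log2(3654/6679) = -0.870  (AT2G10289)
log2(10762/4019) = 1.421  (AT5G57393)
The largest magnitude belongs to AT5G28142.

3.075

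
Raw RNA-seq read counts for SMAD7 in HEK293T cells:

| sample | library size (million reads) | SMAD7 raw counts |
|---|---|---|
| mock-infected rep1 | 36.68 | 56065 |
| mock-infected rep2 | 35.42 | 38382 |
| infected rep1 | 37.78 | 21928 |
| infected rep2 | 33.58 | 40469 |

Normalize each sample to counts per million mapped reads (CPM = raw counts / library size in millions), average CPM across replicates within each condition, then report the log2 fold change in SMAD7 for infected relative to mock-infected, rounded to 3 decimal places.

-0.549

CPM(mock-infected rep1) = 56065 / 36.68 = 1528.4896
CPM(mock-infected rep2) = 38382 / 35.42 = 1083.6251
CPM(infected rep1) = 21928 / 37.78 = 580.4129
CPM(infected rep2) = 40469 / 33.58 = 1205.1519
mean CPM(mock-infected) = 1306.0574; mean CPM(infected) = 892.7824
Fold change = 892.7824 / 1306.0574 = 0.68357
log2(0.68357) = -0.5488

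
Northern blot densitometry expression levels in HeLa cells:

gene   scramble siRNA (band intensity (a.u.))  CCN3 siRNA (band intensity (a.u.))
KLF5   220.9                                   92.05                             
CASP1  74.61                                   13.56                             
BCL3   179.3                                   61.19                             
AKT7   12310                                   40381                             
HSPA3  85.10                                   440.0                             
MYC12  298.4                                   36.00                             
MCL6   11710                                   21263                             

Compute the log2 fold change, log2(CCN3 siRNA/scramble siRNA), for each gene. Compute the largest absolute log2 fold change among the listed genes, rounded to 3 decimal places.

3.051

log2(92.05/220.9) = -1.263  (KLF5)
log2(13.56/74.61) = -2.460  (CASP1)
log2(61.19/179.3) = -1.551  (BCL3)
log2(40381/12310) = 1.714  (AKT7)
log2(440.0/85.10) = 2.370  (HSPA3)
log2(36.00/298.4) = -3.051  (MYC12)
log2(21263/11710) = 0.861  (MCL6)
The largest magnitude belongs to MYC12.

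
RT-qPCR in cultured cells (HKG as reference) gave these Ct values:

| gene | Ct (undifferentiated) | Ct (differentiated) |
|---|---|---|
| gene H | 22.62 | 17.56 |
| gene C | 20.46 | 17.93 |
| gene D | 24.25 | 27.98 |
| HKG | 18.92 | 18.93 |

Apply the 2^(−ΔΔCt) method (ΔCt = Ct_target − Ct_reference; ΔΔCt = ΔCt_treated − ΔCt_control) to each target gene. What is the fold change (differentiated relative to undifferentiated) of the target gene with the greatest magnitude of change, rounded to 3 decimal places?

33.591

gene H: ΔΔCt = (17.56−18.93) − (22.62−18.92) = -1.37 − 3.70 = -5.07; fold change = 2^5.07 = 33.591
gene C: ΔΔCt = (17.93−18.93) − (20.46−18.92) = -1.00 − 1.54 = -2.54; fold change = 2^2.54 = 5.816
gene D: ΔΔCt = (27.98−18.93) − (24.25−18.92) = 9.05 − 5.33 = 3.72; fold change = 2^-3.72 = 0.076
gene H has the largest |ΔΔCt| = 5.07.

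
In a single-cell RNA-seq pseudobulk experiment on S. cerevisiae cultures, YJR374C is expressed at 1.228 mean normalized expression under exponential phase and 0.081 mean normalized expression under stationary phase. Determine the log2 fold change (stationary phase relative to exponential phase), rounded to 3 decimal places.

-3.922

Fold change = 0.081 / 1.228 = 0.0660
log2(0.0660) = -3.9222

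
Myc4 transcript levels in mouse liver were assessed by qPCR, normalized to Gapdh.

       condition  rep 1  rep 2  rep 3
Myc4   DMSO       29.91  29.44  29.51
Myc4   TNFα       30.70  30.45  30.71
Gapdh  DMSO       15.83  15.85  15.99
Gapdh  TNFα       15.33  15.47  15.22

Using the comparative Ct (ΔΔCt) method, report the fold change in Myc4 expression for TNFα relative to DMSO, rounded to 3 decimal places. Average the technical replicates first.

Mean Ct: Myc4 DMSO 29.620; Myc4 TNFα 30.620; Gapdh DMSO 15.890; Gapdh TNFα 15.340
ΔCt(DMSO) = 29.620 − 15.890 = 13.730
ΔCt(TNFα) = 30.620 − 15.340 = 15.280
ΔΔCt = 15.280 − 13.730 = 1.550
Fold change = 2^(−1.550) = 0.3415

0.342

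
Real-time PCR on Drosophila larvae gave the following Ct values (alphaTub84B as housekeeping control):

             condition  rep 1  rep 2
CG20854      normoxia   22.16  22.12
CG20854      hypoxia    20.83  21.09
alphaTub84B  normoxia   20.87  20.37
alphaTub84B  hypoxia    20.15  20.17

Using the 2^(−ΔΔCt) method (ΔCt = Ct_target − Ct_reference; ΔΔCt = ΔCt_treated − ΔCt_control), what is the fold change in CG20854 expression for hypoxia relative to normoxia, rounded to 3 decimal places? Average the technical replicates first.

1.647

Mean Ct: CG20854 normoxia 22.140; CG20854 hypoxia 20.960; alphaTub84B normoxia 20.620; alphaTub84B hypoxia 20.160
ΔCt(normoxia) = 22.140 − 20.620 = 1.520
ΔCt(hypoxia) = 20.960 − 20.160 = 0.800
ΔΔCt = 0.800 − 1.520 = -0.720
Fold change = 2^(−(-0.720)) = 2^0.720 = 1.6472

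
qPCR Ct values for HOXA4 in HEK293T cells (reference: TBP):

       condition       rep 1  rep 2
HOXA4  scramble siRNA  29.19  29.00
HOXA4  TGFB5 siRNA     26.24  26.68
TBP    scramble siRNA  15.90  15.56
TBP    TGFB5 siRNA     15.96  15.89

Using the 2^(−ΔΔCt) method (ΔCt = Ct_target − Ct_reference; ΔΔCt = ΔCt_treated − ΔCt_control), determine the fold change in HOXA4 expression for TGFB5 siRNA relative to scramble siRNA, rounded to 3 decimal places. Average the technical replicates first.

7.111

Mean Ct: HOXA4 scramble siRNA 29.095; HOXA4 TGFB5 siRNA 26.460; TBP scramble siRNA 15.730; TBP TGFB5 siRNA 15.925
ΔCt(scramble siRNA) = 29.095 − 15.730 = 13.365
ΔCt(TGFB5 siRNA) = 26.460 − 15.925 = 10.535
ΔΔCt = 10.535 − 13.365 = -2.830
Fold change = 2^(−(-2.830)) = 2^2.830 = 7.1107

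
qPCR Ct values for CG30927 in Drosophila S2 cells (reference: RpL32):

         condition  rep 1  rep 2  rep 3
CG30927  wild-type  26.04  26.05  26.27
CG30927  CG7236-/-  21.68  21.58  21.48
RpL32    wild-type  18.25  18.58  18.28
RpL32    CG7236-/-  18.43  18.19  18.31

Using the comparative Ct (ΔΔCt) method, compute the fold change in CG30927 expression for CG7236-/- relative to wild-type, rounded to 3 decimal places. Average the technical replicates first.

Mean Ct: CG30927 wild-type 26.120; CG30927 CG7236-/- 21.580; RpL32 wild-type 18.370; RpL32 CG7236-/- 18.310
ΔCt(wild-type) = 26.120 − 18.370 = 7.750
ΔCt(CG7236-/-) = 21.580 − 18.310 = 3.270
ΔΔCt = 3.270 − 7.750 = -4.480
Fold change = 2^(−(-4.480)) = 2^4.480 = 22.3159

22.316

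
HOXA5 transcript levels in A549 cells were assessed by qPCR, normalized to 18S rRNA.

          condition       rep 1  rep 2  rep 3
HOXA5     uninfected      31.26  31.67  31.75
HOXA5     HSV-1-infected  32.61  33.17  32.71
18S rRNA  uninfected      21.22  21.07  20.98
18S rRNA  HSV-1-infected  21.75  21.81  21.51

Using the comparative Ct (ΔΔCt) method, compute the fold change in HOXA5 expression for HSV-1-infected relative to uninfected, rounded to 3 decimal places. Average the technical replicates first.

0.629

Mean Ct: HOXA5 uninfected 31.560; HOXA5 HSV-1-infected 32.830; 18S rRNA uninfected 21.090; 18S rRNA HSV-1-infected 21.690
ΔCt(uninfected) = 31.560 − 21.090 = 10.470
ΔCt(HSV-1-infected) = 32.830 − 21.690 = 11.140
ΔΔCt = 11.140 − 10.470 = 0.670
Fold change = 2^(−0.670) = 0.6285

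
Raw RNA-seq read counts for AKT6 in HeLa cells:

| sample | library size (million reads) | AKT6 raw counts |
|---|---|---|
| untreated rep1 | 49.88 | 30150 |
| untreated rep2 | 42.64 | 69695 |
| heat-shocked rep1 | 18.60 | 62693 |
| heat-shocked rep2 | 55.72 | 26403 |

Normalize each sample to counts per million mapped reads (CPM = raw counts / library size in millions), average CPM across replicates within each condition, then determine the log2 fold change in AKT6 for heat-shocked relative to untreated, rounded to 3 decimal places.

CPM(untreated rep1) = 30150 / 49.88 = 604.4507
CPM(untreated rep2) = 69695 / 42.64 = 1634.4981
CPM(heat-shocked rep1) = 62693 / 18.60 = 3370.5914
CPM(heat-shocked rep2) = 26403 / 55.72 = 473.8514
mean CPM(untreated) = 1119.4744; mean CPM(heat-shocked) = 1922.2214
Fold change = 1922.2214 / 1119.4744 = 1.71707
log2(1.71707) = 0.7800

0.780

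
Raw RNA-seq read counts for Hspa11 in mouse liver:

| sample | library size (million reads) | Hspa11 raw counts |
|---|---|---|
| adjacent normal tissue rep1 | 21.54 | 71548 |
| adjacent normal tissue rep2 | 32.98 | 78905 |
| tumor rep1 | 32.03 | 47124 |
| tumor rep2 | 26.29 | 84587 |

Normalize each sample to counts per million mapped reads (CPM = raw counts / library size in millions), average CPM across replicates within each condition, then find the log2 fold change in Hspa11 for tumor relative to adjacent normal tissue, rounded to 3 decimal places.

-0.285

CPM(adjacent normal tissue rep1) = 71548 / 21.54 = 3321.6342
CPM(adjacent normal tissue rep2) = 78905 / 32.98 = 2392.5106
CPM(tumor rep1) = 47124 / 32.03 = 1471.2457
CPM(tumor rep2) = 84587 / 26.29 = 3217.4591
mean CPM(adjacent normal tissue) = 2857.0724; mean CPM(tumor) = 2344.3524
Fold change = 2344.3524 / 2857.0724 = 0.82054
log2(0.82054) = -0.2853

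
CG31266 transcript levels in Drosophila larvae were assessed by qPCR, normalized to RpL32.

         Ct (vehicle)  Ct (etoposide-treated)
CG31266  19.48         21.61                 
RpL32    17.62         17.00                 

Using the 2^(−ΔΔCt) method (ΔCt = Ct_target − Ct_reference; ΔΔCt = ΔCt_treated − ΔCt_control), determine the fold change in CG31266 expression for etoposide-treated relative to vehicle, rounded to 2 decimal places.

ΔCt(vehicle) = 19.480 − 17.620 = 1.860
ΔCt(etoposide-treated) = 21.610 − 17.000 = 4.610
ΔΔCt = 4.610 − 1.860 = 2.750
Fold change = 2^(−2.750) = 0.149

0.15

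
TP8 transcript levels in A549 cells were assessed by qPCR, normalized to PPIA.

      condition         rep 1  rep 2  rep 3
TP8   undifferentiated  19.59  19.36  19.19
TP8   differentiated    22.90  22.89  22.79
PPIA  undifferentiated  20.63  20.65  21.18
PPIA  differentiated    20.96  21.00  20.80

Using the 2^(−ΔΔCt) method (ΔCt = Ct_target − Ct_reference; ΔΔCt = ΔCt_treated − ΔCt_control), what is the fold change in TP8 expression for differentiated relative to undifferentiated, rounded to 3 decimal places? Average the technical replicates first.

Mean Ct: TP8 undifferentiated 19.380; TP8 differentiated 22.860; PPIA undifferentiated 20.820; PPIA differentiated 20.920
ΔCt(undifferentiated) = 19.380 − 20.820 = -1.440
ΔCt(differentiated) = 22.860 − 20.920 = 1.940
ΔΔCt = 1.940 − (-1.440) = 3.380
Fold change = 2^(−3.380) = 0.0961

0.096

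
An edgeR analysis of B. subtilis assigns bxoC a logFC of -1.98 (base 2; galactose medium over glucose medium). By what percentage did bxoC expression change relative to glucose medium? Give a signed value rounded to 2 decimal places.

-74.65%

Fold change = 2^(-1.98) = 0.2535
Percent change = (FC − 1) × 100% = (0.2535 − 1) × 100 = -74.65%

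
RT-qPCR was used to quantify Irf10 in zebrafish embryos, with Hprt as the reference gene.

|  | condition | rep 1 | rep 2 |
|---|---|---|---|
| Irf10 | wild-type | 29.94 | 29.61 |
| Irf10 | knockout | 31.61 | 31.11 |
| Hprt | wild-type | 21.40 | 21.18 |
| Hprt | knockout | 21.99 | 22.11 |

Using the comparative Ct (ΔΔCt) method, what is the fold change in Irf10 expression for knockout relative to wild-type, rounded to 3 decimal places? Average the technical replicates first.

0.564

Mean Ct: Irf10 wild-type 29.775; Irf10 knockout 31.360; Hprt wild-type 21.290; Hprt knockout 22.050
ΔCt(wild-type) = 29.775 − 21.290 = 8.485
ΔCt(knockout) = 31.360 − 22.050 = 9.310
ΔΔCt = 9.310 − 8.485 = 0.825
Fold change = 2^(−0.825) = 0.5645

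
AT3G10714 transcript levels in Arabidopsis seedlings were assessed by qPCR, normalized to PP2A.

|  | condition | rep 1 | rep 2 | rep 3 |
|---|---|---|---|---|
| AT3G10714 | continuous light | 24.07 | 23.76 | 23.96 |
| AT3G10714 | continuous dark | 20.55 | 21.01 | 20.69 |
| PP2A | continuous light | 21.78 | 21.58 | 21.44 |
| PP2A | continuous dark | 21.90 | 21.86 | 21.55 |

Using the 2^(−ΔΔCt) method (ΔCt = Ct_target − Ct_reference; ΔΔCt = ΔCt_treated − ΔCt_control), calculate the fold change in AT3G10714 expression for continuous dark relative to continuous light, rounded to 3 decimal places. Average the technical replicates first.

Mean Ct: AT3G10714 continuous light 23.930; AT3G10714 continuous dark 20.750; PP2A continuous light 21.600; PP2A continuous dark 21.770
ΔCt(continuous light) = 23.930 − 21.600 = 2.330
ΔCt(continuous dark) = 20.750 − 21.770 = -1.020
ΔΔCt = -1.020 − 2.330 = -3.350
Fold change = 2^(−(-3.350)) = 2^3.350 = 10.1965

10.196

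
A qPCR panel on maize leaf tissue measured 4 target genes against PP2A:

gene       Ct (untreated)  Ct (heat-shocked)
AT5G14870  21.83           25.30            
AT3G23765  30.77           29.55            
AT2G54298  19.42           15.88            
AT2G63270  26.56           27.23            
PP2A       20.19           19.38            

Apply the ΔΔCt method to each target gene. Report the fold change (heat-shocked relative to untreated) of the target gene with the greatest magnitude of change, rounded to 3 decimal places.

AT5G14870: ΔΔCt = (25.30−19.38) − (21.83−20.19) = 5.92 − 1.64 = 4.28; fold change = 2^-4.28 = 0.051
AT3G23765: ΔΔCt = (29.55−19.38) − (30.77−20.19) = 10.17 − 10.58 = -0.41; fold change = 2^0.41 = 1.329
AT2G54298: ΔΔCt = (15.88−19.38) − (19.42−20.19) = -3.50 − (-0.77) = -2.73; fold change = 2^2.73 = 6.635
AT2G63270: ΔΔCt = (27.23−19.38) − (26.56−20.19) = 7.85 − 6.37 = 1.48; fold change = 2^-1.48 = 0.358
AT5G14870 has the largest |ΔΔCt| = 4.28.

0.051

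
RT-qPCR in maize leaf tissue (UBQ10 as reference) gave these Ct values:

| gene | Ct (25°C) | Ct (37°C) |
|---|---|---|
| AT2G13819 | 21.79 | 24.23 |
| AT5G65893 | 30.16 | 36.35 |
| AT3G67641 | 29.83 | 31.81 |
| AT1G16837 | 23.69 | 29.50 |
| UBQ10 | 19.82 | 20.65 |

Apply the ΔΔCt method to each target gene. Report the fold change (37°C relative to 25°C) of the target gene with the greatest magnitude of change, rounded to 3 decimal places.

0.024

AT2G13819: ΔΔCt = (24.23−20.65) − (21.79−19.82) = 3.58 − 1.97 = 1.61; fold change = 2^-1.61 = 0.328
AT5G65893: ΔΔCt = (36.35−20.65) − (30.16−19.82) = 15.70 − 10.34 = 5.36; fold change = 2^-5.36 = 0.024
AT3G67641: ΔΔCt = (31.81−20.65) − (29.83−19.82) = 11.16 − 10.01 = 1.15; fold change = 2^-1.15 = 0.451
AT1G16837: ΔΔCt = (29.50−20.65) − (23.69−19.82) = 8.85 − 3.87 = 4.98; fold change = 2^-4.98 = 0.032
AT5G65893 has the largest |ΔΔCt| = 5.36.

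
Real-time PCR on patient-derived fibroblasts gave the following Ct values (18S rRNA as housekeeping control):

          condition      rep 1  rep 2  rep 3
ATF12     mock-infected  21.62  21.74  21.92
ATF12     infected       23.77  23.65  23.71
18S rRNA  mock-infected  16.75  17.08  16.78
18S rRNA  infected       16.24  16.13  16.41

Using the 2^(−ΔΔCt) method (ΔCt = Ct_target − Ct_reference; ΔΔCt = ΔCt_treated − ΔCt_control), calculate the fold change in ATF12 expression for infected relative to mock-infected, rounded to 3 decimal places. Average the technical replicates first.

0.170

Mean Ct: ATF12 mock-infected 21.760; ATF12 infected 23.710; 18S rRNA mock-infected 16.870; 18S rRNA infected 16.260
ΔCt(mock-infected) = 21.760 − 16.870 = 4.890
ΔCt(infected) = 23.710 − 16.260 = 7.450
ΔΔCt = 7.450 − 4.890 = 2.560
Fold change = 2^(−2.560) = 0.1696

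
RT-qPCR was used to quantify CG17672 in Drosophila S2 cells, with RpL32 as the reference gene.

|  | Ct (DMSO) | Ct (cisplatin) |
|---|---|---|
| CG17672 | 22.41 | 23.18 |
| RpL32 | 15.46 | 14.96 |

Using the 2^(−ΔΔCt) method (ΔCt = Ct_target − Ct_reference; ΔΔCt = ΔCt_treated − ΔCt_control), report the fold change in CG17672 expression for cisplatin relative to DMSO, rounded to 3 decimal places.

0.415

ΔCt(DMSO) = 22.410 − 15.460 = 6.950
ΔCt(cisplatin) = 23.180 − 14.960 = 8.220
ΔΔCt = 8.220 − 6.950 = 1.270
Fold change = 2^(−1.270) = 0.4147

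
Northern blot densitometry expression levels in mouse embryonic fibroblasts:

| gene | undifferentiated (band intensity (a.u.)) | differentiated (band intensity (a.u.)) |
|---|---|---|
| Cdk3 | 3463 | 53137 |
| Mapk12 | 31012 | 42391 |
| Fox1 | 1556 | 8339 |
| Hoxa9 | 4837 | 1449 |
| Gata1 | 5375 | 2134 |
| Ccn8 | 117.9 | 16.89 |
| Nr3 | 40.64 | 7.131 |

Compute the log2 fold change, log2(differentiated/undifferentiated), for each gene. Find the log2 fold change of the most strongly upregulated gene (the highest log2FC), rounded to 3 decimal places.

log2(53137/3463) = 3.940  (Cdk3)
log2(42391/31012) = 0.451  (Mapk12)
log2(8339/1556) = 2.422  (Fox1)
log2(1449/4837) = -1.739  (Hoxa9)
log2(2134/5375) = -1.333  (Gata1)
log2(16.89/117.9) = -2.803  (Ccn8)
log2(7.131/40.64) = -2.511  (Nr3)
Cdk3 is most strongly upregulated.

3.940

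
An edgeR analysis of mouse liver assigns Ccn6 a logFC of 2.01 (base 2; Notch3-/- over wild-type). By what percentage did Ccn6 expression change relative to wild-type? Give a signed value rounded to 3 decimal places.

302.782%

Fold change = 2^(2.01) = 4.0278
Percent change = (FC − 1) × 100% = (4.0278 − 1) × 100 = 302.782%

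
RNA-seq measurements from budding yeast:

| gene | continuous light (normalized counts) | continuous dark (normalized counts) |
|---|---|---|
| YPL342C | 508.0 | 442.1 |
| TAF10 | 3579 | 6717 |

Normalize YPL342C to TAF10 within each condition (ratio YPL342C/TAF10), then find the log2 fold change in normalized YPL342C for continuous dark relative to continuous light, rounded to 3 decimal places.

YPL342C/TAF10 (continuous light) = 508.0 / 3579 = 0.14194
YPL342C/TAF10 (continuous dark) = 442.1 / 6717 = 0.065818
Fold change = 0.065818 / 0.14194 = 0.4637
log2(0.4637) = -1.1087

-1.109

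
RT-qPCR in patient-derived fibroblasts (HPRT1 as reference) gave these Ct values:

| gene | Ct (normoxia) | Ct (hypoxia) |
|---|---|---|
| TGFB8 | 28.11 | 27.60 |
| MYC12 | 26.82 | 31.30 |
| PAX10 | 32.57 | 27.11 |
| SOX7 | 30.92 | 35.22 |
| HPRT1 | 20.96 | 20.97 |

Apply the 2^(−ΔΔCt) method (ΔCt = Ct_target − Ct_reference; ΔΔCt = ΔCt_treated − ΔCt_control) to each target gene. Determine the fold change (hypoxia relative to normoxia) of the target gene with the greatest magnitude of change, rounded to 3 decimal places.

TGFB8: ΔΔCt = (27.60−20.97) − (28.11−20.96) = 6.63 − 7.15 = -0.52; fold change = 2^0.52 = 1.434
MYC12: ΔΔCt = (31.30−20.97) − (26.82−20.96) = 10.33 − 5.86 = 4.47; fold change = 2^-4.47 = 0.045
PAX10: ΔΔCt = (27.11−20.97) − (32.57−20.96) = 6.14 − 11.61 = -5.47; fold change = 2^5.47 = 44.324
SOX7: ΔΔCt = (35.22−20.97) − (30.92−20.96) = 14.25 − 9.96 = 4.29; fold change = 2^-4.29 = 0.051
PAX10 has the largest |ΔΔCt| = 5.47.

44.324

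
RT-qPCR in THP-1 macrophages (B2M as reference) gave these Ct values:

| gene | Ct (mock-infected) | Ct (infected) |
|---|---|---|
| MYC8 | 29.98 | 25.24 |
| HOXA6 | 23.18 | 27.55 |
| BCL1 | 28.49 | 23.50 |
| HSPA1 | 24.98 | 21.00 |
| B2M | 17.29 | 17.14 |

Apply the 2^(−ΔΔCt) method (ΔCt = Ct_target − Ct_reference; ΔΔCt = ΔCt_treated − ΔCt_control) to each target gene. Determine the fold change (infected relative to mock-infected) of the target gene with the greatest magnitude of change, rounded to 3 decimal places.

28.641

MYC8: ΔΔCt = (25.24−17.14) − (29.98−17.29) = 8.10 − 12.69 = -4.59; fold change = 2^4.59 = 24.084
HOXA6: ΔΔCt = (27.55−17.14) − (23.18−17.29) = 10.41 − 5.89 = 4.52; fold change = 2^-4.52 = 0.044
BCL1: ΔΔCt = (23.50−17.14) − (28.49−17.29) = 6.36 − 11.20 = -4.84; fold change = 2^4.84 = 28.641
HSPA1: ΔΔCt = (21.00−17.14) − (24.98−17.29) = 3.86 − 7.69 = -3.83; fold change = 2^3.83 = 14.221
BCL1 has the largest |ΔΔCt| = 4.84.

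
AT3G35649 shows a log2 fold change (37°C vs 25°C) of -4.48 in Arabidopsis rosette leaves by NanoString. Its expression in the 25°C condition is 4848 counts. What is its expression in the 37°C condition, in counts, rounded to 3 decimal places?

217.244

Fold change = 2^(-4.48) = 0.0448
37°C expression = 4848 × 0.0448 = 217.244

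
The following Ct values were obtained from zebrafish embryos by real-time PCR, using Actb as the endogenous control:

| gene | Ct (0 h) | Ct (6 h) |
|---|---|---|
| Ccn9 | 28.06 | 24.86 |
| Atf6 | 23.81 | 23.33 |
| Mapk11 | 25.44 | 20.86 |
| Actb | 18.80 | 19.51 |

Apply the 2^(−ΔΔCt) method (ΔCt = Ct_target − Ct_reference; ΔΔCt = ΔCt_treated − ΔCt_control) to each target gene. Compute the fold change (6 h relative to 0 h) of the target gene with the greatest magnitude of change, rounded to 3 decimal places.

Ccn9: ΔΔCt = (24.86−19.51) − (28.06−18.80) = 5.35 − 9.26 = -3.91; fold change = 2^3.91 = 15.032
Atf6: ΔΔCt = (23.33−19.51) − (23.81−18.80) = 3.82 − 5.01 = -1.19; fold change = 2^1.19 = 2.282
Mapk11: ΔΔCt = (20.86−19.51) − (25.44−18.80) = 1.35 − 6.64 = -5.29; fold change = 2^5.29 = 39.124
Mapk11 has the largest |ΔΔCt| = 5.29.

39.124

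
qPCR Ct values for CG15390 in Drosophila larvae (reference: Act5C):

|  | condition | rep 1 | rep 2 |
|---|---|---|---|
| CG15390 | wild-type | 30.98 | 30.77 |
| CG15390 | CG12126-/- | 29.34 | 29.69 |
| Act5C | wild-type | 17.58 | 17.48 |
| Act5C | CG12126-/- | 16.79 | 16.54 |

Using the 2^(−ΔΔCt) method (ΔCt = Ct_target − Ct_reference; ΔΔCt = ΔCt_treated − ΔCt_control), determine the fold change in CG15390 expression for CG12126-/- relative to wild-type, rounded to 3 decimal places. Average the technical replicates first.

Mean Ct: CG15390 wild-type 30.875; CG15390 CG12126-/- 29.515; Act5C wild-type 17.530; Act5C CG12126-/- 16.665
ΔCt(wild-type) = 30.875 − 17.530 = 13.345
ΔCt(CG12126-/-) = 29.515 − 16.665 = 12.850
ΔΔCt = 12.850 − 13.345 = -0.495
Fold change = 2^(−(-0.495)) = 2^0.495 = 1.4093

1.409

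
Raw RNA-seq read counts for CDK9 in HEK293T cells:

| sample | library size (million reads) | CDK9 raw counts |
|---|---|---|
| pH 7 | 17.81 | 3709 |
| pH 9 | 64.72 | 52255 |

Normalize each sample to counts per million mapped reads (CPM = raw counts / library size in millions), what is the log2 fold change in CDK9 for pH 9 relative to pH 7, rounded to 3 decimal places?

CPM(pH 7) = 3709 / 17.81 = 208.2538
CPM(pH 9) = 52255 / 64.72 = 807.4011
Fold change = 807.4011 / 208.2538 = 3.87701
log2(3.87701) = 1.9549

1.955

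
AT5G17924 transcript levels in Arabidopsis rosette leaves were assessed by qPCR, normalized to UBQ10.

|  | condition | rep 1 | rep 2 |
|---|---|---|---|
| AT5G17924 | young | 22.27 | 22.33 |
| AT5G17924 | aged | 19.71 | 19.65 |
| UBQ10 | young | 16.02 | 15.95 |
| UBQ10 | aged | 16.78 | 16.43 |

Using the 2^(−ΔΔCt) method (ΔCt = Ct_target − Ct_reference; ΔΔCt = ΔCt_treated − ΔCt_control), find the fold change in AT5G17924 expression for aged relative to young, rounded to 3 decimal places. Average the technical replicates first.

9.448

Mean Ct: AT5G17924 young 22.300; AT5G17924 aged 19.680; UBQ10 young 15.985; UBQ10 aged 16.605
ΔCt(young) = 22.300 − 15.985 = 6.315
ΔCt(aged) = 19.680 − 16.605 = 3.075
ΔΔCt = 3.075 − 6.315 = -3.240
Fold change = 2^(−(-3.240)) = 2^3.240 = 9.4479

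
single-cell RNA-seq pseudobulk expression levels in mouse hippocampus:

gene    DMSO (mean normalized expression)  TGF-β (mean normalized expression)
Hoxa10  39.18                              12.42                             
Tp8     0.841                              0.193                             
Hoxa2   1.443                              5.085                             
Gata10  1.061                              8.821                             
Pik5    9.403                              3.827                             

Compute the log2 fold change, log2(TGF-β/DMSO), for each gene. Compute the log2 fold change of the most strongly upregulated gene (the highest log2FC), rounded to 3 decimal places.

log2(12.42/39.18) = -1.657  (Hoxa10)
log2(0.193/0.841) = -2.124  (Tp8)
log2(5.085/1.443) = 1.817  (Hoxa2)
log2(8.821/1.061) = 3.056  (Gata10)
log2(3.827/9.403) = -1.297  (Pik5)
Gata10 is most strongly upregulated.

3.056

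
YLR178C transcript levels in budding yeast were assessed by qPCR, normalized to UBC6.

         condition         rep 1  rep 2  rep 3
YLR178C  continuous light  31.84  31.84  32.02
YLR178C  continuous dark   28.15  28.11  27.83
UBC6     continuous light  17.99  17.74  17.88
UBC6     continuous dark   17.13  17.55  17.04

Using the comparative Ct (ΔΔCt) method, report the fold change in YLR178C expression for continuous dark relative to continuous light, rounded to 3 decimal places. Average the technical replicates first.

9.448

Mean Ct: YLR178C continuous light 31.900; YLR178C continuous dark 28.030; UBC6 continuous light 17.870; UBC6 continuous dark 17.240
ΔCt(continuous light) = 31.900 − 17.870 = 14.030
ΔCt(continuous dark) = 28.030 − 17.240 = 10.790
ΔΔCt = 10.790 − 14.030 = -3.240
Fold change = 2^(−(-3.240)) = 2^3.240 = 9.4479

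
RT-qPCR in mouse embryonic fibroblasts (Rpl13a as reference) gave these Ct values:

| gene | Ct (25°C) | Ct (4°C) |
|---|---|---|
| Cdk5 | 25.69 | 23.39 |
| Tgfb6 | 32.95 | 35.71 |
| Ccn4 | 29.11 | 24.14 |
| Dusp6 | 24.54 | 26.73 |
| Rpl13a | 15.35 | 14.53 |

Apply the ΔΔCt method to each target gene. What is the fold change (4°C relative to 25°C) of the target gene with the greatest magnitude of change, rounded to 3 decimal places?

17.753

Cdk5: ΔΔCt = (23.39−14.53) − (25.69−15.35) = 8.86 − 10.34 = -1.48; fold change = 2^1.48 = 2.789
Tgfb6: ΔΔCt = (35.71−14.53) − (32.95−15.35) = 21.18 − 17.60 = 3.58; fold change = 2^-3.58 = 0.084
Ccn4: ΔΔCt = (24.14−14.53) − (29.11−15.35) = 9.61 − 13.76 = -4.15; fold change = 2^4.15 = 17.753
Dusp6: ΔΔCt = (26.73−14.53) − (24.54−15.35) = 12.20 − 9.19 = 3.01; fold change = 2^-3.01 = 0.124
Ccn4 has the largest |ΔΔCt| = 4.15.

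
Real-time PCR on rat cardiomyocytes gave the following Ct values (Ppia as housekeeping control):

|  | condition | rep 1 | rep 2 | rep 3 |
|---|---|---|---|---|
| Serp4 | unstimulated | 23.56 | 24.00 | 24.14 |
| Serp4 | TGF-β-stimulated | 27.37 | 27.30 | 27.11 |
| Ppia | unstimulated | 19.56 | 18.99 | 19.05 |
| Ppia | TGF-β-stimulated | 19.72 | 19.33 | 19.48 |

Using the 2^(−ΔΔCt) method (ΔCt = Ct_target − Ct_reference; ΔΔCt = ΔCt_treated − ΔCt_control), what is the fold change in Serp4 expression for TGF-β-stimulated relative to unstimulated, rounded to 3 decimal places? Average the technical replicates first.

0.121

Mean Ct: Serp4 unstimulated 23.900; Serp4 TGF-β-stimulated 27.260; Ppia unstimulated 19.200; Ppia TGF-β-stimulated 19.510
ΔCt(unstimulated) = 23.900 − 19.200 = 4.700
ΔCt(TGF-β-stimulated) = 27.260 − 19.510 = 7.750
ΔΔCt = 7.750 − 4.700 = 3.050
Fold change = 2^(−3.050) = 0.1207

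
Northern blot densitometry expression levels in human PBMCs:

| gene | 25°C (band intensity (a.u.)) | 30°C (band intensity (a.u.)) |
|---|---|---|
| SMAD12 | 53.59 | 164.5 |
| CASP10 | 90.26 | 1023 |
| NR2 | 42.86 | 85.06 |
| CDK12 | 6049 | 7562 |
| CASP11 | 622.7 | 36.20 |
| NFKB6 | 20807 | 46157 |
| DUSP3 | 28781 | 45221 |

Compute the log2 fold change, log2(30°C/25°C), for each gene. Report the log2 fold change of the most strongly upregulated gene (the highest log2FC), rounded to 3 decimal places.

3.503

log2(164.5/53.59) = 1.618  (SMAD12)
log2(1023/90.26) = 3.503  (CASP10)
log2(85.06/42.86) = 0.989  (NR2)
log2(7562/6049) = 0.322  (CDK12)
log2(36.20/622.7) = -4.104  (CASP11)
log2(46157/20807) = 1.149  (NFKB6)
log2(45221/28781) = 0.652  (DUSP3)
CASP10 is most strongly upregulated.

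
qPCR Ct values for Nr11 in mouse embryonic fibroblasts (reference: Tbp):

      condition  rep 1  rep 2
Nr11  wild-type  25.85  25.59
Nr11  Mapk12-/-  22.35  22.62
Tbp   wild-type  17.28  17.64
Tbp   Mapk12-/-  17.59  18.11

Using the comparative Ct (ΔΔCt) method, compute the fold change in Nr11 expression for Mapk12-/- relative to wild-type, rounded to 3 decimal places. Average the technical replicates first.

12.338

Mean Ct: Nr11 wild-type 25.720; Nr11 Mapk12-/- 22.485; Tbp wild-type 17.460; Tbp Mapk12-/- 17.850
ΔCt(wild-type) = 25.720 − 17.460 = 8.260
ΔCt(Mapk12-/-) = 22.485 − 17.850 = 4.635
ΔΔCt = 4.635 − 8.260 = -3.625
Fold change = 2^(−(-3.625)) = 2^3.625 = 12.3377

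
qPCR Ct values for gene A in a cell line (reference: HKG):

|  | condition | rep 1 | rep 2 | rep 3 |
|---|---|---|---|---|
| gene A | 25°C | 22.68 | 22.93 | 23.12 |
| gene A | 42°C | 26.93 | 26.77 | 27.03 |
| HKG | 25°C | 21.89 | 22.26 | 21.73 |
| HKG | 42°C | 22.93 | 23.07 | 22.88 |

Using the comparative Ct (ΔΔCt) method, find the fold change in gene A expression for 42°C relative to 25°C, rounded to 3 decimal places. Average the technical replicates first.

Mean Ct: gene A 25°C 22.910; gene A 42°C 26.910; HKG 25°C 21.960; HKG 42°C 22.960
ΔCt(25°C) = 22.910 − 21.960 = 0.950
ΔCt(42°C) = 26.910 − 22.960 = 3.950
ΔΔCt = 3.950 − 0.950 = 3.000
Fold change = 2^(−3.000) = 0.1250

0.125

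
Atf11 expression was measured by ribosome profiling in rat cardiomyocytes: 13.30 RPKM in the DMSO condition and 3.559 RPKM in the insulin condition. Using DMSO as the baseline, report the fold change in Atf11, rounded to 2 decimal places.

Fold change = 3.559 / 13.30 = 0.268
Atf11 is downregulated.

0.27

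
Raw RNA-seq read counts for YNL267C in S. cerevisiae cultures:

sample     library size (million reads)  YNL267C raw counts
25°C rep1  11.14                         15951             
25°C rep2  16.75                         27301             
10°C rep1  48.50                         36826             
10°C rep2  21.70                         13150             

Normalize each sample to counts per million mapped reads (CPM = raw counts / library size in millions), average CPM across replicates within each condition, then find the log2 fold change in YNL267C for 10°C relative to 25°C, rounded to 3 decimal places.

-1.165

CPM(25°C rep1) = 15951 / 11.14 = 1431.8671
CPM(25°C rep2) = 27301 / 16.75 = 1629.9104
CPM(10°C rep1) = 36826 / 48.50 = 759.2990
CPM(10°C rep2) = 13150 / 21.70 = 605.9908
mean CPM(25°C) = 1530.8888; mean CPM(10°C) = 682.6449
Fold change = 682.6449 / 1530.8888 = 0.44591
log2(0.44591) = -1.1652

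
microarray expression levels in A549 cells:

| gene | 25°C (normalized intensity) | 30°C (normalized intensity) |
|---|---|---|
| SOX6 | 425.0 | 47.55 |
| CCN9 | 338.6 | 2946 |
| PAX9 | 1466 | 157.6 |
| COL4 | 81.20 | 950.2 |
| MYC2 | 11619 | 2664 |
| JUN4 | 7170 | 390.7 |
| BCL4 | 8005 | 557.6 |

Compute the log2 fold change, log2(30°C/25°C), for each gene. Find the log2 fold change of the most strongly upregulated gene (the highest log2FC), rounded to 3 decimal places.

log2(47.55/425.0) = -3.160  (SOX6)
log2(2946/338.6) = 3.121  (CCN9)
log2(157.6/1466) = -3.218  (PAX9)
log2(950.2/81.20) = 3.549  (COL4)
log2(2664/11619) = -2.125  (MYC2)
log2(390.7/7170) = -4.198  (JUN4)
log2(557.6/8005) = -3.844  (BCL4)
COL4 is most strongly upregulated.

3.549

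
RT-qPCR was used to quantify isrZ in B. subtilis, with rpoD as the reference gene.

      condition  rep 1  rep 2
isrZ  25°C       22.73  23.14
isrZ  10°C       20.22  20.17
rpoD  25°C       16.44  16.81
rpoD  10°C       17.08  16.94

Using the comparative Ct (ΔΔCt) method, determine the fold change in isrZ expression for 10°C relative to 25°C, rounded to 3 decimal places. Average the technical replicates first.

Mean Ct: isrZ 25°C 22.935; isrZ 10°C 20.195; rpoD 25°C 16.625; rpoD 10°C 17.010
ΔCt(25°C) = 22.935 − 16.625 = 6.310
ΔCt(10°C) = 20.195 − 17.010 = 3.185
ΔΔCt = 3.185 − 6.310 = -3.125
Fold change = 2^(−(-3.125)) = 2^3.125 = 8.7241

8.724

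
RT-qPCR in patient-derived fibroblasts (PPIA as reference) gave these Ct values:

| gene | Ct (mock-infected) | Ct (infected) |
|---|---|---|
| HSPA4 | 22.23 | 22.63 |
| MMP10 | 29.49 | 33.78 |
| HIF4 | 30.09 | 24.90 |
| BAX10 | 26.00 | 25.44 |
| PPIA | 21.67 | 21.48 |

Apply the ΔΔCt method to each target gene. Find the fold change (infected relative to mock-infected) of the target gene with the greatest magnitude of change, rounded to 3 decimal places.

32.000

HSPA4: ΔΔCt = (22.63−21.48) − (22.23−21.67) = 1.15 − 0.56 = 0.59; fold change = 2^-0.59 = 0.664
MMP10: ΔΔCt = (33.78−21.48) − (29.49−21.67) = 12.30 − 7.82 = 4.48; fold change = 2^-4.48 = 0.045
HIF4: ΔΔCt = (24.90−21.48) − (30.09−21.67) = 3.42 − 8.42 = -5.00; fold change = 2^5.00 = 32.000
BAX10: ΔΔCt = (25.44−21.48) − (26.00−21.67) = 3.96 − 4.33 = -0.37; fold change = 2^0.37 = 1.292
HIF4 has the largest |ΔΔCt| = 5.00.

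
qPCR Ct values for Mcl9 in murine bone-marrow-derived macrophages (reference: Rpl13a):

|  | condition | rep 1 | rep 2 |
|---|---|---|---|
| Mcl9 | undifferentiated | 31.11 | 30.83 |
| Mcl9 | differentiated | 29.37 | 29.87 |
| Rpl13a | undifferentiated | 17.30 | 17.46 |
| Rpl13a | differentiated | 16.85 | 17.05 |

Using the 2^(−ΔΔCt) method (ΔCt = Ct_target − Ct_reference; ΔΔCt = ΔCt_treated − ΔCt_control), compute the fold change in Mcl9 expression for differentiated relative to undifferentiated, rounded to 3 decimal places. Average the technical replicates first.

1.892

Mean Ct: Mcl9 undifferentiated 30.970; Mcl9 differentiated 29.620; Rpl13a undifferentiated 17.380; Rpl13a differentiated 16.950
ΔCt(undifferentiated) = 30.970 − 17.380 = 13.590
ΔCt(differentiated) = 29.620 − 16.950 = 12.670
ΔΔCt = 12.670 − 13.590 = -0.920
Fold change = 2^(−(-0.920)) = 2^0.920 = 1.8921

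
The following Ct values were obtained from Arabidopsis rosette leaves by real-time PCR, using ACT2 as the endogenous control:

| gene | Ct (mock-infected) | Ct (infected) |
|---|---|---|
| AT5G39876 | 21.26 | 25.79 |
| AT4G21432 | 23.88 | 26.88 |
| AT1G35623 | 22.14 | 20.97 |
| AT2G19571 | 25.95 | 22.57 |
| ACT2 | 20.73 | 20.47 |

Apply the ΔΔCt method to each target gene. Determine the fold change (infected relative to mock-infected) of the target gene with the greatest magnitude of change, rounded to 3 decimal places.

0.036

AT5G39876: ΔΔCt = (25.79−20.47) − (21.26−20.73) = 5.32 − 0.53 = 4.79; fold change = 2^-4.79 = 0.036
AT4G21432: ΔΔCt = (26.88−20.47) − (23.88−20.73) = 6.41 − 3.15 = 3.26; fold change = 2^-3.26 = 0.104
AT1G35623: ΔΔCt = (20.97−20.47) − (22.14−20.73) = 0.50 − 1.41 = -0.91; fold change = 2^0.91 = 1.879
AT2G19571: ΔΔCt = (22.57−20.47) − (25.95−20.73) = 2.10 − 5.22 = -3.12; fold change = 2^3.12 = 8.694
AT5G39876 has the largest |ΔΔCt| = 4.79.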